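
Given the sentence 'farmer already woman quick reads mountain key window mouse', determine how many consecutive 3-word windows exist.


Word trigrams from [9] words:
  Trigram 1: (farmer already woman)
  Trigram 2: (already woman quick)
  Trigram 3: (woman quick reads)
  Trigram 4: (quick reads mountain)
  Trigram 5: (reads mountain key)
  Trigram 6: (mountain key window)
  Trigram 7: (key window mouse)
Total word trigrams: 9 - 2 = 7

7


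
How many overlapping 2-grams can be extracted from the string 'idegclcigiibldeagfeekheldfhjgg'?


String 'idegclcigiibldeagfeekheldfhjgg' has length L = 30.
Number of overlapping n-grams = L - n + 1
Substituting: 30 - 2 + 1 = 29

29


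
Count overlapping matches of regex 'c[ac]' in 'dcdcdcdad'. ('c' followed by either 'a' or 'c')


Pattern: c[ac] means 'c' followed by either 'a' or 'c'.
Scanning 'dcdcdcdad' position-by-position:
  Pos 0: window 'dc' -> no
  Pos 1: window 'cd' -> no
  Pos 2: window 'dc' -> no
  Pos 3: window 'cd' -> no
  Pos 4: window 'dc' -> no
  Pos 5: window 'cd' -> no
  Pos 6: window 'da' -> no
  Pos 7: window 'ad' -> no
  Pos 8: window 'd' -> no
Total matches: 0

0


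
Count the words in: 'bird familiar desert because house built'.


Counting words by splitting on spaces:
  Word 1: 'bird'
  Word 2: 'familiar'
  Word 3: 'desert'
  Word 4: 'because'
  Word 5: 'house'
  Word 6: 'built'
Total words: 6

6


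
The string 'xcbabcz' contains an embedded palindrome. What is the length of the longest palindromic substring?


Scanning 'xcbabcz' for palindromic substrings.
Substring at positions 1-5: 'cbabc'.
Check: reverse('cbabc') = 'cbabc' -> palindrome confirmed.
Neighbouring characters ('x' / 'z') break symmetry, so it cannot extend further.
No longer palindromic substring exists; longest length = 5

5


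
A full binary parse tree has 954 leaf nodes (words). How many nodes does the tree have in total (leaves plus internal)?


Leaf nodes (terminals): 954
Internal nodes = n - 1 = 954 - 1 = 953
Total = leaves + internal = 954 + 953 = 1907

1907


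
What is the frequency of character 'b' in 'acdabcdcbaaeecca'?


Scanning 'acdabcdcbaaeecca' for 'b':
  Position 4: 'b' -> MATCH (count: 1)
  Position 8: 'b' -> MATCH (count: 2)
Total occurrences of 'b': 2

2


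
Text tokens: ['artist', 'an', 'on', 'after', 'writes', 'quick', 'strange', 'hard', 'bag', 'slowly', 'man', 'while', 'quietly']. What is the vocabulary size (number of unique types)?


Listing all tokens and tracking unique types:
  Token 1: 'artist' -> NEW (unique so far: 1)
  Token 2: 'an' -> NEW (unique so far: 2)
  Token 3: 'on' -> NEW (unique so far: 3)
  Token 4: 'after' -> NEW (unique so far: 4)
  Token 5: 'writes' -> NEW (unique so far: 5)
  Token 6: 'quick' -> NEW (unique so far: 6)
  Token 7: 'strange' -> NEW (unique so far: 7)
  Token 8: 'hard' -> NEW (unique so far: 8)
  Token 9: 'bag' -> NEW (unique so far: 9)
  Token 10: 'slowly' -> NEW (unique so far: 10)
  Token 11: 'man' -> NEW (unique so far: 11)
  Token 12: 'while' -> NEW (unique so far: 12)
  Token 13: 'quietly' -> NEW (unique so far: 13)
Unique types: ('after', 'an', 'artist', 'bag', 'hard', 'man', 'on', 'quick', 'quietly', 'slowly', 'strange', 'while', 'writes')
Vocabulary size: 13

13


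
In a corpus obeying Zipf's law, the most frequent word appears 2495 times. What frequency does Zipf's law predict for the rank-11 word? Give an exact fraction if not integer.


Zipf's law: freq(rank) = f1 / rank
f1 = 2495, rank = 11
freq = 2495 / 11
GCD(2495, 11) = 1
Simplified: 2495/11

2495/11


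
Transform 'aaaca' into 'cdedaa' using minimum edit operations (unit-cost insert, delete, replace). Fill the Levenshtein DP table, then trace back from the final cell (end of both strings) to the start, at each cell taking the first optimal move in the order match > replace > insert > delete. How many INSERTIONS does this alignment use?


Edit distance = 5. Backtracking from cell (5, 6) with preference match > replace > insert > delete,
then listing the resulting alignment 'aaaca' -> 'cdedaa' left to right:
  Step 1: insert 'c' [insertion #1]
  Step 2: replace a->d
  Step 3: replace a->e
  Step 4: replace a->d
  Step 5: replace c->a
  Step 6: keep 'a'
Total insertions: 1

1


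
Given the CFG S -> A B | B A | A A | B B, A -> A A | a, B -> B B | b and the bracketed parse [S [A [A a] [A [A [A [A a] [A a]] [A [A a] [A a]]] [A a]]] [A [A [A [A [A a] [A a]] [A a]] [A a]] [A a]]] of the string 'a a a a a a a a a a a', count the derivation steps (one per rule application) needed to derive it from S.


Every bracketed nonterminal node [X ...] in the tree is produced by exactly one rule application.
Reading the tree off as a leftmost derivation:
  Step 1: S  =>  A A   (applied S -> A A)
  Step 2: A A  =>  A A A   (applied A -> A A)
  Step 3: A A A  =>  a A A   (applied A -> a)
  Step 4: a A A  =>  a A A A   (applied A -> A A)
  Step 5: a A A A  =>  a A A A A   (applied A -> A A)
  Step 6: a A A A A  =>  a A A A A A   (applied A -> A A)
  Step 7: a A A A A A  =>  a a A A A A   (applied A -> a)
  Step 8: a a A A A A  =>  a a a A A A   (applied A -> a)
  Step 9: a a a A A A  =>  a a a A A A A   (applied A -> A A)
  Step 10: a a a A A A A  =>  a a a a A A A   (applied A -> a)
  Step 11: a a a a A A A  =>  a a a a a A A   (applied A -> a)
  Step 12: a a a a a A A  =>  a a a a a a A   (applied A -> a)
  Step 13: a a a a a a A  =>  a a a a a a A A   (applied A -> A A)
  Step 14: a a a a a a A A  =>  a a a a a a A A A   (applied A -> A A)
  Step 15: a a a a a a A A A  =>  a a a a a a A A A A   (applied A -> A A)
  Step 16: a a a a a a A A A A  =>  a a a a a a A A A A A   (applied A -> A A)
  Step 17: a a a a a a A A A A A  =>  a a a a a a a A A A A   (applied A -> a)
  Step 18: a a a a a a a A A A A  =>  a a a a a a a a A A A   (applied A -> a)
  Step 19: a a a a a a a a A A A  =>  a a a a a a a a a A A   (applied A -> a)
  Step 20: a a a a a a a a a A A  =>  a a a a a a a a a a A   (applied A -> a)
  Step 21: a a a a a a a a a a A  =>  a a a a a a a a a a a   (applied A -> a)
Final yield: a a a a a a a a a a a
Total rewrite steps: 21

21


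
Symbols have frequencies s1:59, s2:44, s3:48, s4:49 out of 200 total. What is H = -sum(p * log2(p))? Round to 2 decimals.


Computing entropy H = -sum(p_i * log2(p_i)):
  s1: p = 59/200 = 0.2950, -p*log2(p) = 0.5196
  s2: p = 44/200 = 0.2200, -p*log2(p) = 0.4806
  s3: p = 48/200 = 0.2400, -p*log2(p) = 0.4941
  s4: p = 49/200 = 0.2450, -p*log2(p) = 0.4971
H = sum of terms = 1.9914
Rounded to 2 decimals: 1.99

1.99


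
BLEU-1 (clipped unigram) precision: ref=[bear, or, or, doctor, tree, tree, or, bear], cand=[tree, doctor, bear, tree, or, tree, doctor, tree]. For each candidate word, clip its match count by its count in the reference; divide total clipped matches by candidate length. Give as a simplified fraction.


Reference word counts: {'bear': 2, 'doctor': 1, 'or': 3, 'tree': 2}
Checking each candidate word (with clipping):
  'tree' -> in reference (ref count 2, used 1/2) -> match (matches: 1)
  'doctor' -> in reference (ref count 1, used 1/1) -> match (matches: 2)
  'bear' -> in reference (ref count 2, used 1/2) -> match (matches: 3)
  'tree' -> in reference (ref count 2, used 2/2) -> match (matches: 4)
  'or' -> in reference (ref count 3, used 1/3) -> match (matches: 5)
  'tree' -> ref count 2 already used up (2/2) -> clipped, no match (matches: 5)
  'doctor' -> ref count 1 already used up (1/1) -> clipped, no match (matches: 5)
  'tree' -> ref count 2 already used up (2/2) -> clipped, no match (matches: 5)
Clipped matches: 5, Candidate length: 8
Precision = 5/8

5/8


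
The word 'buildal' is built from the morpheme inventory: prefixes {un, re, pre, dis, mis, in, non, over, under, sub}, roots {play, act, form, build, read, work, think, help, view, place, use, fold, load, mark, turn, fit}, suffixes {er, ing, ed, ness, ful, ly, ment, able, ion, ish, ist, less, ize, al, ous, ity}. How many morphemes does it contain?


Segmenting 'buildal' against the inventory:
  'build' -> root (morpheme 1)
  'al' -> suffix (morpheme 2)
Total morphemes: 2

2


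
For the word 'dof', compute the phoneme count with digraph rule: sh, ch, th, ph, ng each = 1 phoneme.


Parsing 'dof' greedily, digraphs first:
  'd' -> consonant phoneme (phonemes so far: 1)
  'o' -> vowel phoneme (phonemes so far: 2)
  'f' -> consonant phoneme (phonemes so far: 3)
Total phonemes: 3

3


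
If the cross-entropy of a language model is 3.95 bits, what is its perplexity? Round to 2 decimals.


Perplexity formula: PP = 2^H
H = 3.95
PP = 2^3.95
Decompose: 2^3.95 = 2^3 * 2^0.95
2^3 = 8, 2^0.95 ~ 1.9318727
PP ~ 8 * 1.9318727 = 15.4549816
Rounded to 2 decimals: 15.45

15.45


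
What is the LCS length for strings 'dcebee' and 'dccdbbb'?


DP table for LCS of 'dcebee' and 'dccdbbb':
       d  c  c  d  b  b  b
    0  0  0  0  0  0  0  0
  d 0  1  1  1  1  1  1  1
  c 0  1  2  2  2  2  2  2
  e 0  1  2  2  2  2  2  2
  b 0  1  2  2  2  3  3  3
  e 0  1  2  2  2  3  3  3
  e 0  1  2  2  2  3  3  3
LCS: 'dcb'
LCS length = 3

3


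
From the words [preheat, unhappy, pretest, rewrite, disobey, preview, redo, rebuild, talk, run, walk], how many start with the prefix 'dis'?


Checking each word for prefix 'dis':
  'preheat' -> no (count: 0)
  'unhappy' -> no (count: 0)
  'pretest' -> no (count: 0)
  'rewrite' -> no (count: 0)
  'disobey' -> YES, starts with 'dis' (count: 1)
  'preview' -> no (count: 1)
  'redo' -> no (count: 1)
  'rebuild' -> no (count: 1)
  'talk' -> no (count: 1)
  'run' -> no (count: 1)
  'walk' -> no (count: 1)
Total with prefix 'dis': 1

1


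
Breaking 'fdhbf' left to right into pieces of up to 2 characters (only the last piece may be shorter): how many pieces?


'fdhbf' has 5 characters.
Chunking with max size 2:
  Chunk 1: 'fd' (positions 0-1)
  Chunk 2: 'hb' (positions 2-3)
  Chunk 3: 'f' (positions 4-4)
Total chunks: ceil(5 / 2) = 3

3


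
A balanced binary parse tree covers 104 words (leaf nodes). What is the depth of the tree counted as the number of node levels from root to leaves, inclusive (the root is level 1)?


In a balanced binary tree with n leaves the deepest leaf is ceil(log2(n)) edges below the root,
so counting node levels inclusive of root and leaves gives ceil(log2(n)) + 1 levels.
log2(104) = 6.7004
ceil(6.7004) = 7
levels = 7 + 1 = 8

8


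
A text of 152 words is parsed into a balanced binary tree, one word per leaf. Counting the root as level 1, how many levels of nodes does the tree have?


In a balanced binary tree with n leaves the deepest leaf is ceil(log2(n)) edges below the root,
so counting node levels inclusive of root and leaves gives ceil(log2(n)) + 1 levels.
log2(152) = 7.2479
ceil(7.2479) = 8
levels = 8 + 1 = 9

9


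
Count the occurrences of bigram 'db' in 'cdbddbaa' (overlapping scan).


Scanning 'cdbddbaa' for bigram 'db':
  Position 0: 'cd' -> no
  Position 1: 'db' -> MATCH
  Position 2: 'bd' -> no
  Position 3: 'dd' -> no
  Position 4: 'db' -> MATCH
  Position 5: 'ba' -> no
  Position 6: 'aa' -> no
Total matches: 2

2


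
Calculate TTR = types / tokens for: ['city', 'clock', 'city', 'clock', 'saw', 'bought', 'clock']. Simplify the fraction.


Tokens: 7
Unique types: ('bought', 'city', 'clock', 'saw') = 4
TTR = 4/7
Already in lowest terms.

4/7


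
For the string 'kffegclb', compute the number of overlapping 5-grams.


String 'kffegclb' has length L = 8.
Number of overlapping n-grams = L - n + 1
Substituting: 8 - 5 + 1 = 4

4


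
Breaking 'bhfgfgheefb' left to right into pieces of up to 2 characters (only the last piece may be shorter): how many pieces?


'bhfgfgheefb' has 11 characters.
Chunking with max size 2:
  Chunk 1: 'bh' (positions 0-1)
  Chunk 2: 'fg' (positions 2-3)
  Chunk 3: 'fg' (positions 4-5)
  Chunk 4: 'he' (positions 6-7)
  Chunk 5: 'ef' (positions 8-9)
  Chunk 6: 'b' (positions 10-10)
Total chunks: ceil(11 / 2) = 6

6


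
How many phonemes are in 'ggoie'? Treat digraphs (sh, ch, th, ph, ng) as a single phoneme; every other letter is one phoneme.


Parsing 'ggoie' greedily, digraphs first:
  'g' -> consonant phoneme (phonemes so far: 1)
  'g' -> consonant phoneme (phonemes so far: 2)
  'o' -> vowel phoneme (phonemes so far: 3)
  'i' -> vowel phoneme (phonemes so far: 4)
  'e' -> vowel phoneme (phonemes so far: 5)
Total phonemes: 5

5


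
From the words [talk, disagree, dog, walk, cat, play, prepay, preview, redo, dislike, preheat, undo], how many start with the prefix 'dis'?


Checking each word for prefix 'dis':
  'talk' -> no (count: 0)
  'disagree' -> YES, starts with 'dis' (count: 1)
  'dog' -> no (count: 1)
  'walk' -> no (count: 1)
  'cat' -> no (count: 1)
  'play' -> no (count: 1)
  'prepay' -> no (count: 1)
  'preview' -> no (count: 1)
  'redo' -> no (count: 1)
  'dislike' -> YES, starts with 'dis' (count: 2)
  'preheat' -> no (count: 2)
  'undo' -> no (count: 2)
Total with prefix 'dis': 2

2


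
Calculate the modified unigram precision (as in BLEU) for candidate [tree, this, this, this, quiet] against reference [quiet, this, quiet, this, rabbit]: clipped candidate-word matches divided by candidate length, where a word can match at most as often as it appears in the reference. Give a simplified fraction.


Reference word counts: {'quiet': 2, 'rabbit': 1, 'this': 2}
Checking each candidate word (with clipping):
  'tree' -> not in reference -> no match (matches: 0)
  'this' -> in reference (ref count 2, used 1/2) -> match (matches: 1)
  'this' -> in reference (ref count 2, used 2/2) -> match (matches: 2)
  'this' -> ref count 2 already used up (2/2) -> clipped, no match (matches: 2)
  'quiet' -> in reference (ref count 2, used 1/2) -> match (matches: 3)
Clipped matches: 3, Candidate length: 5
Precision = 3/5

3/5


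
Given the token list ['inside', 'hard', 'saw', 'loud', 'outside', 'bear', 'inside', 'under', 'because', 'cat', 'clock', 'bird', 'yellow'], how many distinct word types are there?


Listing all tokens and tracking unique types:
  Token 1: 'inside' -> NEW (unique so far: 1)
  Token 2: 'hard' -> NEW (unique so far: 2)
  Token 3: 'saw' -> NEW (unique so far: 3)
  Token 4: 'loud' -> NEW (unique so far: 4)
  Token 5: 'outside' -> NEW (unique so far: 5)
  Token 6: 'bear' -> NEW (unique so far: 6)
  Token 7: 'inside' -> duplicate (unique so far: 6)
  Token 8: 'under' -> NEW (unique so far: 7)
  Token 9: 'because' -> NEW (unique so far: 8)
  Token 10: 'cat' -> NEW (unique so far: 9)
  Token 11: 'clock' -> NEW (unique so far: 10)
  Token 12: 'bird' -> NEW (unique so far: 11)
  Token 13: 'yellow' -> NEW (unique so far: 12)
Unique types: ('bear', 'because', 'bird', 'cat', 'clock', 'hard', 'inside', 'loud', 'outside', 'saw', 'under', 'yellow')
Vocabulary size: 12

12


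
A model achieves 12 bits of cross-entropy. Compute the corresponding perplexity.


Perplexity formula: PP = 2^H
H = 12
PP = 2^12
PP = 2^12 = 4096

4096


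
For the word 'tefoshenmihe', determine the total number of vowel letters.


Scanning each character of 'tefoshenmihe':
  Position 1: 't' -> consonant (running count: 0)
  Position 2: 'e' -> vowel (running count: 1)
  Position 3: 'f' -> consonant (running count: 1)
  Position 4: 'o' -> vowel (running count: 2)
  Position 5: 's' -> consonant (running count: 2)
  Position 6: 'h' -> consonant (running count: 2)
  Position 7: 'e' -> vowel (running count: 3)
  Position 8: 'n' -> consonant (running count: 3)
  Position 9: 'm' -> consonant (running count: 3)
  Position 10: 'i' -> vowel (running count: 4)
  Position 11: 'h' -> consonant (running count: 4)
  Position 12: 'e' -> vowel (running count: 5)
Total vowels: 5

5


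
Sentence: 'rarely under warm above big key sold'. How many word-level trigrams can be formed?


Word trigrams from [7] words:
  Trigram 1: (rarely under warm)
  Trigram 2: (under warm above)
  Trigram 3: (warm above big)
  Trigram 4: (above big key)
  Trigram 5: (big key sold)
Total word trigrams: 7 - 2 = 5

5


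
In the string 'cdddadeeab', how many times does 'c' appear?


Scanning 'cdddadeeab' for 'c':
  Position 0: 'c' -> MATCH (count: 1)
Total occurrences of 'c': 1

1


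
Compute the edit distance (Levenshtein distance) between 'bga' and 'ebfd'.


Building DP table for s1='bga' (len 3) and s2='ebfd' (len 4):
       e  b  f  d
    0  1  2  3  4
  b 1  1  1  2  3
  g 2  2  2  2  3
  a 3  3  3  3  3
Edit distance = dp[3][4] = 3

3


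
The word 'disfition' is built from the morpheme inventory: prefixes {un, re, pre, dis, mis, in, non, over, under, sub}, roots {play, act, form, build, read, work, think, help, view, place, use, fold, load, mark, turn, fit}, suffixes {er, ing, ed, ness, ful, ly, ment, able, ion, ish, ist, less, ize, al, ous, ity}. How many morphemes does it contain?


Segmenting 'disfition' against the inventory:
  'dis' -> prefix (morpheme 1)
  'fit' -> root (morpheme 2)
  'ion' -> suffix (morpheme 3)
Total morphemes: 3

3


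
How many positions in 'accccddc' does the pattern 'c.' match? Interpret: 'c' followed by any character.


Pattern: c. means 'c' followed by any character.
Scanning 'accccddc' position-by-position:
  Pos 0: window 'ac' -> no
  Pos 1: window 'cc' -> MATCH
  Pos 2: window 'cc' -> MATCH
  Pos 3: window 'cc' -> MATCH
  Pos 4: window 'cd' -> MATCH
  Pos 5: window 'dd' -> no
  Pos 6: window 'dc' -> no
  Pos 7: window 'c' -> no
Total matches: 4

4


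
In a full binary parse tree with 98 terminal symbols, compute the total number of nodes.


Leaf nodes (terminals): 98
Internal nodes = n - 1 = 98 - 1 = 97
Total = leaves + internal = 98 + 97 = 195

195


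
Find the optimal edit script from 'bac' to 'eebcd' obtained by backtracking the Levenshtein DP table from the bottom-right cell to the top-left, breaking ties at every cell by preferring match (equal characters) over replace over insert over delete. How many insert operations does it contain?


Edit distance = 4. Backtracking from cell (3, 5) with preference match > replace > insert > delete,
then listing the resulting alignment 'bac' -> 'eebcd' left to right:
  Step 1: insert 'e' [insertion #1]
  Step 2: insert 'e' [insertion #2]
  Step 3: keep 'b'
  Step 4: replace a->c
  Step 5: replace c->d
Total insertions: 2

2


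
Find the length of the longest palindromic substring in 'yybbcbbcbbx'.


Scanning 'yybbcbbcbbx' for palindromic substrings.
Substring at positions 2-9: 'bbcbbcbb'.
Check: reverse('bbcbbcbb') = 'bbcbbcbb' -> palindrome confirmed.
Neighbouring characters ('y' / 'x') break symmetry, so it cannot extend further.
No longer palindromic substring exists; longest length = 8

8


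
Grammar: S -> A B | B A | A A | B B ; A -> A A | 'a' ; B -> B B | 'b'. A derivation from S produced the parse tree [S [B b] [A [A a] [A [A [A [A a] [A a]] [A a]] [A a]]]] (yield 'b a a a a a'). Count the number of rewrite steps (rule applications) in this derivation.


Every bracketed nonterminal node [X ...] in the tree is produced by exactly one rule application.
Reading the tree off as a leftmost derivation:
  Step 1: S  =>  B A   (applied S -> B A)
  Step 2: B A  =>  b A   (applied B -> b)
  Step 3: b A  =>  b A A   (applied A -> A A)
  Step 4: b A A  =>  b a A   (applied A -> a)
  Step 5: b a A  =>  b a A A   (applied A -> A A)
  Step 6: b a A A  =>  b a A A A   (applied A -> A A)
  Step 7: b a A A A  =>  b a A A A A   (applied A -> A A)
  Step 8: b a A A A A  =>  b a a A A A   (applied A -> a)
  Step 9: b a a A A A  =>  b a a a A A   (applied A -> a)
  Step 10: b a a a A A  =>  b a a a a A   (applied A -> a)
  Step 11: b a a a a A  =>  b a a a a a   (applied A -> a)
Final yield: b a a a a a
Total rewrite steps: 11

11


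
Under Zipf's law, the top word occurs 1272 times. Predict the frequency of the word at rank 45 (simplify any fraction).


Zipf's law: freq(rank) = f1 / rank
f1 = 1272, rank = 45
freq = 1272 / 45
GCD(1272, 45) = 3
Simplified: 424/15

424/15


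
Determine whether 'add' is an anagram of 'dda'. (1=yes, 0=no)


Sort characters of 'add': 'add'
Sort characters of 'dda': 'add'
Sorted forms match -> they ARE anagrams
Result: 1

1


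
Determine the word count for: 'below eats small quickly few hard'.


Counting words by splitting on spaces:
  Word 1: 'below'
  Word 2: 'eats'
  Word 3: 'small'
  Word 4: 'quickly'
  Word 5: 'few'
  Word 6: 'hard'
Total words: 6

6


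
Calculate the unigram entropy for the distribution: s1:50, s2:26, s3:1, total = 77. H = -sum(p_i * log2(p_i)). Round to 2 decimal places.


Computing entropy H = -sum(p_i * log2(p_i)):
  s1: p = 50/77 = 0.6494, -p*log2(p) = 0.4045
  s2: p = 26/77 = 0.3377, -p*log2(p) = 0.5289
  s3: p = 1/77 = 0.0130, -p*log2(p) = 0.0814
H = sum of terms = 1.0148
Rounded to 2 decimals: 1.01

1.01


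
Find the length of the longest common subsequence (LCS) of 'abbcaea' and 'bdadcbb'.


DP table for LCS of 'abbcaea' and 'bdadcbb':
       b  d  a  d  c  b  b
    0  0  0  0  0  0  0  0
  a 0  0  0  1  1  1  1  1
  b 0  1  1  1  1  1  2  2
  b 0  1  1  1  1  1  2  3
  c 0  1  1  1  1  2  2  3
  a 0  1  1  2  2  2  2  3
  e 0  1  1  2  2  2  2  3
  a 0  1  1  2  2  2  2  3
LCS: 'abb'
LCS length = 3

3


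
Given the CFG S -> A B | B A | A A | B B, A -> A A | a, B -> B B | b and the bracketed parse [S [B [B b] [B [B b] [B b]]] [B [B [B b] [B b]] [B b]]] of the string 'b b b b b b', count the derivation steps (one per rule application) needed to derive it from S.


Every bracketed nonterminal node [X ...] in the tree is produced by exactly one rule application.
Reading the tree off as a leftmost derivation:
  Step 1: S  =>  B B   (applied S -> B B)
  Step 2: B B  =>  B B B   (applied B -> B B)
  Step 3: B B B  =>  b B B   (applied B -> b)
  Step 4: b B B  =>  b B B B   (applied B -> B B)
  Step 5: b B B B  =>  b b B B   (applied B -> b)
  Step 6: b b B B  =>  b b b B   (applied B -> b)
  Step 7: b b b B  =>  b b b B B   (applied B -> B B)
  Step 8: b b b B B  =>  b b b B B B   (applied B -> B B)
  Step 9: b b b B B B  =>  b b b b B B   (applied B -> b)
  Step 10: b b b b B B  =>  b b b b b B   (applied B -> b)
  Step 11: b b b b b B  =>  b b b b b b   (applied B -> b)
Final yield: b b b b b b
Total rewrite steps: 11

11


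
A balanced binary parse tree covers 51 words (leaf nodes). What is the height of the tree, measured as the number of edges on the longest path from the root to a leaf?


In a balanced binary tree with n leaves the deepest leaf is ceil(log2(n)) edges below the root.
log2(51) = 5.6724
ceil(5.6724) = 6
height (edges) = 6

6


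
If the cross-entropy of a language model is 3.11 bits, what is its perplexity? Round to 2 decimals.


Perplexity formula: PP = 2^H
H = 3.11
PP = 2^3.11
Decompose: 2^3.11 = 2^3 * 2^0.11
2^3 = 8, 2^0.11 ~ 1.0792282
PP ~ 8 * 1.0792282 = 8.6338256
Rounded to 2 decimals: 8.63

8.63


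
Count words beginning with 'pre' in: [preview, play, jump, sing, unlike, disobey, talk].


Checking each word for prefix 'pre':
  'preview' -> YES, starts with 'pre' (count: 1)
  'play' -> no (count: 1)
  'jump' -> no (count: 1)
  'sing' -> no (count: 1)
  'unlike' -> no (count: 1)
  'disobey' -> no (count: 1)
  'talk' -> no (count: 1)
Total with prefix 'pre': 1

1


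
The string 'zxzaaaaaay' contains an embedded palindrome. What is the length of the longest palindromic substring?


Scanning 'zxzaaaaaay' for palindromic substrings.
Substring at positions 3-8: 'aaaaaa'.
Check: reverse('aaaaaa') = 'aaaaaa' -> palindrome confirmed.
Neighbouring characters ('z' / 'y') break symmetry, so it cannot extend further.
No longer palindromic substring exists; longest length = 6

6


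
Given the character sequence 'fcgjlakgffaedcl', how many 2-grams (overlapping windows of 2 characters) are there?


String 'fcgjlakgffaedcl' has length L = 15.
Number of overlapping n-grams = L - n + 1
Substituting: 15 - 2 + 1 = 14

14


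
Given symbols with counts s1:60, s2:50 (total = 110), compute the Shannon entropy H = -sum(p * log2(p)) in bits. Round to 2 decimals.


Computing entropy H = -sum(p_i * log2(p_i)):
  s1: p = 60/110 = 0.5455, -p*log2(p) = 0.4770
  s2: p = 50/110 = 0.4545, -p*log2(p) = 0.5170
H = sum of terms = 0.9940
Rounded to 2 decimals: 0.99

0.99


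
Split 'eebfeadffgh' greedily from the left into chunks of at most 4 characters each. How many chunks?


'eebfeadffgh' has 11 characters.
Chunking with max size 4:
  Chunk 1: 'eebf' (positions 0-3)
  Chunk 2: 'eadf' (positions 4-7)
  Chunk 3: 'fgh' (positions 8-10)
Total chunks: ceil(11 / 4) = 3

3


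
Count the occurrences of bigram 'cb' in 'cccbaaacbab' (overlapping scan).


Scanning 'cccbaaacbab' for bigram 'cb':
  Position 0: 'cc' -> no
  Position 1: 'cc' -> no
  Position 2: 'cb' -> MATCH
  Position 3: 'ba' -> no
  Position 4: 'aa' -> no
  Position 5: 'aa' -> no
  Position 6: 'ac' -> no
  Position 7: 'cb' -> MATCH
  Position 8: 'ba' -> no
  Position 9: 'ab' -> no
Total matches: 2

2


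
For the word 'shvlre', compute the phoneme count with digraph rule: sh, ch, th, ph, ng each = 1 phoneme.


Parsing 'shvlre' greedily, digraphs first:
  'sh' -> digraph (1 consonant phoneme) (phonemes so far: 1)
  'v' -> consonant phoneme (phonemes so far: 2)
  'l' -> consonant phoneme (phonemes so far: 3)
  'r' -> consonant phoneme (phonemes so far: 4)
  'e' -> vowel phoneme (phonemes so far: 5)
Total phonemes: 5

5


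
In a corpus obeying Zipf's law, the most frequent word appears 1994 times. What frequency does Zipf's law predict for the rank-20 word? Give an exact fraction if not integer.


Zipf's law: freq(rank) = f1 / rank
f1 = 1994, rank = 20
freq = 1994 / 20
GCD(1994, 20) = 2
Simplified: 997/10

997/10


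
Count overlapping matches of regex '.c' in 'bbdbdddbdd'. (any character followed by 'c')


Pattern: .c means any character followed by 'c'.
Scanning 'bbdbdddbdd' position-by-position:
  Pos 0: window 'bb' -> no
  Pos 1: window 'bd' -> no
  Pos 2: window 'db' -> no
  Pos 3: window 'bd' -> no
  Pos 4: window 'dd' -> no
  Pos 5: window 'dd' -> no
  Pos 6: window 'db' -> no
  Pos 7: window 'bd' -> no
  Pos 8: window 'dd' -> no
  Pos 9: window 'd' -> no
Total matches: 0

0


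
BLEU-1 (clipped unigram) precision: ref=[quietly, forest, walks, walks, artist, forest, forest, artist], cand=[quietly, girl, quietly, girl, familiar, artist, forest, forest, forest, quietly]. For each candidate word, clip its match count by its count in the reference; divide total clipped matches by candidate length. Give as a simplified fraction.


Reference word counts: {'artist': 2, 'forest': 3, 'quietly': 1, 'walks': 2}
Checking each candidate word (with clipping):
  'quietly' -> in reference (ref count 1, used 1/1) -> match (matches: 1)
  'girl' -> not in reference -> no match (matches: 1)
  'quietly' -> ref count 1 already used up (1/1) -> clipped, no match (matches: 1)
  'girl' -> not in reference -> no match (matches: 1)
  'familiar' -> not in reference -> no match (matches: 1)
  'artist' -> in reference (ref count 2, used 1/2) -> match (matches: 2)
  'forest' -> in reference (ref count 3, used 1/3) -> match (matches: 3)
  'forest' -> in reference (ref count 3, used 2/3) -> match (matches: 4)
  'forest' -> in reference (ref count 3, used 3/3) -> match (matches: 5)
  'quietly' -> ref count 1 already used up (1/1) -> clipped, no match (matches: 5)
Clipped matches: 5, Candidate length: 10
Precision = 5/10 = 1/2

1/2


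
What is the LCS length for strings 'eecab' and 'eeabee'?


DP table for LCS of 'eecab' and 'eeabee':
       e  e  a  b  e  e
    0  0  0  0  0  0  0
  e 0  1  1  1  1  1  1
  e 0  1  2  2  2  2  2
  c 0  1  2  2  2  2  2
  a 0  1  2  3  3  3  3
  b 0  1  2  3  4  4  4
LCS: 'eeab'
LCS length = 4

4


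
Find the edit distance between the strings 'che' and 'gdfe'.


Building DP table for s1='che' (len 3) and s2='gdfe' (len 4):
       g  d  f  e
    0  1  2  3  4
  c 1  1  2  3  4
  h 2  2  2  3  4
  e 3  3  3  3  3
Edit distance = dp[3][4] = 3

3


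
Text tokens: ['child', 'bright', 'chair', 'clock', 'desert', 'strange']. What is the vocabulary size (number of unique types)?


Listing all tokens and tracking unique types:
  Token 1: 'child' -> NEW (unique so far: 1)
  Token 2: 'bright' -> NEW (unique so far: 2)
  Token 3: 'chair' -> NEW (unique so far: 3)
  Token 4: 'clock' -> NEW (unique so far: 4)
  Token 5: 'desert' -> NEW (unique so far: 5)
  Token 6: 'strange' -> NEW (unique so far: 6)
Unique types: ('bright', 'chair', 'child', 'clock', 'desert', 'strange')
Vocabulary size: 6

6


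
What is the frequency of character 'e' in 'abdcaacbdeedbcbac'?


Scanning 'abdcaacbdeedbcbac' for 'e':
  Position 9: 'e' -> MATCH (count: 1)
  Position 10: 'e' -> MATCH (count: 2)
Total occurrences of 'e': 2

2


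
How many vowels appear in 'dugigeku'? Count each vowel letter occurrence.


Scanning each character of 'dugigeku':
  Position 1: 'd' -> consonant (running count: 0)
  Position 2: 'u' -> vowel (running count: 1)
  Position 3: 'g' -> consonant (running count: 1)
  Position 4: 'i' -> vowel (running count: 2)
  Position 5: 'g' -> consonant (running count: 2)
  Position 6: 'e' -> vowel (running count: 3)
  Position 7: 'k' -> consonant (running count: 3)
  Position 8: 'u' -> vowel (running count: 4)
Total vowels: 4

4


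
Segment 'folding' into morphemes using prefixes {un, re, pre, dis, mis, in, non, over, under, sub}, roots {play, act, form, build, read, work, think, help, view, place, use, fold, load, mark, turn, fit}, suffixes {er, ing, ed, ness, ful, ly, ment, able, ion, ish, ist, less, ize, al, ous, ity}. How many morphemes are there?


Segmenting 'folding' against the inventory:
  'fold' -> root (morpheme 1)
  'ing' -> suffix (morpheme 2)
Total morphemes: 2

2


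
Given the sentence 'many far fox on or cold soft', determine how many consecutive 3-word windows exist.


Word trigrams from [7] words:
  Trigram 1: (many far fox)
  Trigram 2: (far fox on)
  Trigram 3: (fox on or)
  Trigram 4: (on or cold)
  Trigram 5: (or cold soft)
Total word trigrams: 7 - 2 = 5

5


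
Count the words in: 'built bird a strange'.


Counting words by splitting on spaces:
  Word 1: 'built'
  Word 2: 'bird'
  Word 3: 'a'
  Word 4: 'strange'
Total words: 4

4


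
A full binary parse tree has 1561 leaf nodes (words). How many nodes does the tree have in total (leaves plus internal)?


Leaf nodes (terminals): 1561
Internal nodes = n - 1 = 1561 - 1 = 1560
Total = leaves + internal = 1561 + 1560 = 3121

3121


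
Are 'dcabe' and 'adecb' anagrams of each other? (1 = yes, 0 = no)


Sort characters of 'dcabe': 'abcde'
Sort characters of 'adecb': 'abcde'
Sorted forms match -> they ARE anagrams
Result: 1

1


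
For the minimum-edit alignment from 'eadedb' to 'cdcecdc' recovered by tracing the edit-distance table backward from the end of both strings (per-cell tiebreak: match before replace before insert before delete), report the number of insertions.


Edit distance = 5. Backtracking from cell (6, 7) with preference match > replace > insert > delete,
then listing the resulting alignment 'eadedb' -> 'cdcecdc' left to right:
  Step 1: replace e->c
  Step 2: replace a->d
  Step 3: replace d->c
  Step 4: keep 'e'
  Step 5: insert 'c' [insertion #1]
  Step 6: keep 'd'
  Step 7: replace b->c
Total insertions: 1

1


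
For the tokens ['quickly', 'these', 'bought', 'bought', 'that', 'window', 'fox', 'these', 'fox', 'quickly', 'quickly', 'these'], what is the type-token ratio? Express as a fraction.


Tokens: 12
Unique types: ('bought', 'fox', 'quickly', 'that', 'these', 'window') = 6
TTR = 6/12
Simplify: divide both by 6 -> 1/2
TTR = 1/2

1/2


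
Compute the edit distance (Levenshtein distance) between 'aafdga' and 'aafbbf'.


Building DP table for s1='aafdga' (len 6) and s2='aafbbf' (len 6):
       a  a  f  b  b  f
    0  1  2  3  4  5  6
  a 1  0  1  2  3  4  5
  a 2  1  0  1  2  3  4
  f 3  2  1  0  1  2  3
  d 4  3  2  1  1  2  3
  g 5  4  3  2  2  2  3
  a 6  5  4  3  3  3  3
Edit distance = dp[6][6] = 3

3


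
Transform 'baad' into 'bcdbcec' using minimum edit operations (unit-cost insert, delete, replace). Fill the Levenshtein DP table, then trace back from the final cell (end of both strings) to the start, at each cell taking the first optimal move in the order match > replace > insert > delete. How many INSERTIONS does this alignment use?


Edit distance = 6. Backtracking from cell (4, 7) with preference match > replace > insert > delete,
then listing the resulting alignment 'baad' -> 'bcdbcec' left to right:
  Step 1: insert 'b' [insertion #1]
  Step 2: insert 'c' [insertion #2]
  Step 3: insert 'd' [insertion #3]
  Step 4: keep 'b'
  Step 5: replace a->c
  Step 6: replace a->e
  Step 7: replace d->c
Total insertions: 3

3


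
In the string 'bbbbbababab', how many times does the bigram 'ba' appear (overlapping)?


Scanning 'bbbbbababab' for bigram 'ba':
  Position 0: 'bb' -> no
  Position 1: 'bb' -> no
  Position 2: 'bb' -> no
  Position 3: 'bb' -> no
  Position 4: 'ba' -> MATCH
  Position 5: 'ab' -> no
  Position 6: 'ba' -> MATCH
  Position 7: 'ab' -> no
  Position 8: 'ba' -> MATCH
  Position 9: 'ab' -> no
Total matches: 3

3


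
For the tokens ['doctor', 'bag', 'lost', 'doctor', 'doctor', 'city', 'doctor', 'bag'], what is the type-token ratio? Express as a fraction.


Tokens: 8
Unique types: ('bag', 'city', 'doctor', 'lost') = 4
TTR = 4/8
Simplify: divide both by 4 -> 1/2
TTR = 1/2

1/2


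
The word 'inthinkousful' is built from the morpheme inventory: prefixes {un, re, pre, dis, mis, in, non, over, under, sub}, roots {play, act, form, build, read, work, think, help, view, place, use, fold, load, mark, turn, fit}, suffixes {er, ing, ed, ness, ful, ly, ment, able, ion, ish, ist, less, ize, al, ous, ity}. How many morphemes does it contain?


Segmenting 'inthinkousful' against the inventory:
  'in' -> prefix (morpheme 1)
  'think' -> root (morpheme 2)
  'ous' -> suffix (morpheme 3)
  'ful' -> suffix (morpheme 4)
Total morphemes: 4

4


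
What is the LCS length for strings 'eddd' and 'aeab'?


DP table for LCS of 'eddd' and 'aeab':
       a  e  a  b
    0  0  0  0  0
  e 0  0  1  1  1
  d 0  0  1  1  1
  d 0  0  1  1  1
  d 0  0  1  1  1
LCS: 'e'
LCS length = 1

1


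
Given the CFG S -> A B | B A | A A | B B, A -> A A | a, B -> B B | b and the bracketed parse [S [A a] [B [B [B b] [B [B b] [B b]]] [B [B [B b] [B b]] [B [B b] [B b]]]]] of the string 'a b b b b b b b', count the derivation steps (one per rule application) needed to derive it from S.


Every bracketed nonterminal node [X ...] in the tree is produced by exactly one rule application.
Reading the tree off as a leftmost derivation:
  Step 1: S  =>  A B   (applied S -> A B)
  Step 2: A B  =>  a B   (applied A -> a)
  Step 3: a B  =>  a B B   (applied B -> B B)
  Step 4: a B B  =>  a B B B   (applied B -> B B)
  Step 5: a B B B  =>  a b B B   (applied B -> b)
  Step 6: a b B B  =>  a b B B B   (applied B -> B B)
  Step 7: a b B B B  =>  a b b B B   (applied B -> b)
  Step 8: a b b B B  =>  a b b b B   (applied B -> b)
  Step 9: a b b b B  =>  a b b b B B   (applied B -> B B)
  Step 10: a b b b B B  =>  a b b b B B B   (applied B -> B B)
  Step 11: a b b b B B B  =>  a b b b b B B   (applied B -> b)
  Step 12: a b b b b B B  =>  a b b b b b B   (applied B -> b)
  Step 13: a b b b b b B  =>  a b b b b b B B   (applied B -> B B)
  Step 14: a b b b b b B B  =>  a b b b b b b B   (applied B -> b)
  Step 15: a b b b b b b B  =>  a b b b b b b b   (applied B -> b)
Final yield: a b b b b b b b
Total rewrite steps: 15

15


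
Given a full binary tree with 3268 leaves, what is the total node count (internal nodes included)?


Leaf nodes (terminals): 3268
Internal nodes = n - 1 = 3268 - 1 = 3267
Total = leaves + internal = 3268 + 3267 = 6535

6535


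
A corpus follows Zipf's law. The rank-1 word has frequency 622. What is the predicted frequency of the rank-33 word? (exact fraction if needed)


Zipf's law: freq(rank) = f1 / rank
f1 = 622, rank = 33
freq = 622 / 33
GCD(622, 33) = 1
Simplified: 622/33

622/33


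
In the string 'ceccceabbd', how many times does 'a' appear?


Scanning 'ceccceabbd' for 'a':
  Position 6: 'a' -> MATCH (count: 1)
Total occurrences of 'a': 1

1


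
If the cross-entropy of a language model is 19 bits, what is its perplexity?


Perplexity formula: PP = 2^H
H = 19
PP = 2^19
PP = 2^19 = 524288

524288


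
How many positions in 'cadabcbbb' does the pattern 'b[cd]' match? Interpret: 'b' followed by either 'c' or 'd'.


Pattern: b[cd] means 'b' followed by either 'c' or 'd'.
Scanning 'cadabcbbb' position-by-position:
  Pos 0: window 'ca' -> no
  Pos 1: window 'ad' -> no
  Pos 2: window 'da' -> no
  Pos 3: window 'ab' -> no
  Pos 4: window 'bc' -> MATCH
  Pos 5: window 'cb' -> no
  Pos 6: window 'bb' -> no
  Pos 7: window 'bb' -> no
  Pos 8: window 'b' -> no
Total matches: 1

1


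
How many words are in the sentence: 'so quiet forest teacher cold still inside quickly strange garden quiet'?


Counting words by splitting on spaces:
  Word 1: 'so'
  Word 2: 'quiet'
  Word 3: 'forest'
  Word 4: 'teacher'
  Word 5: 'cold'
  Word 6: 'still'
  Word 7: 'inside'
  Word 8: 'quickly'
  Word 9: 'strange'
  Word 10: 'garden'
  Word 11: 'quiet'
Total words: 11

11


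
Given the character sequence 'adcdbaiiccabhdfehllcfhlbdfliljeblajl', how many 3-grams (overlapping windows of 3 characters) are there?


String 'adcdbaiiccabhdfehllcfhlbdfliljeblajl' has length L = 36.
Number of overlapping n-grams = L - n + 1
Substituting: 36 - 3 + 1 = 34

34


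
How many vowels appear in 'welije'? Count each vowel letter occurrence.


Scanning each character of 'welije':
  Position 1: 'w' -> consonant (running count: 0)
  Position 2: 'e' -> vowel (running count: 1)
  Position 3: 'l' -> consonant (running count: 1)
  Position 4: 'i' -> vowel (running count: 2)
  Position 5: 'j' -> consonant (running count: 2)
  Position 6: 'e' -> vowel (running count: 3)
Total vowels: 3

3


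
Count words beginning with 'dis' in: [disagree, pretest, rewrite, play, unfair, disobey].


Checking each word for prefix 'dis':
  'disagree' -> YES, starts with 'dis' (count: 1)
  'pretest' -> no (count: 1)
  'rewrite' -> no (count: 1)
  'play' -> no (count: 1)
  'unfair' -> no (count: 1)
  'disobey' -> YES, starts with 'dis' (count: 2)
Total with prefix 'dis': 2

2


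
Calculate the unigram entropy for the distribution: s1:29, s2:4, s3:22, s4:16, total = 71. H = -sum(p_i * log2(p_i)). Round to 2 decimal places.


Computing entropy H = -sum(p_i * log2(p_i)):
  s1: p = 29/71 = 0.4085, -p*log2(p) = 0.5276
  s2: p = 4/71 = 0.0563, -p*log2(p) = 0.2338
  s3: p = 22/71 = 0.3099, -p*log2(p) = 0.5238
  s4: p = 16/71 = 0.2254, -p*log2(p) = 0.4845
H = sum of terms = 1.7697
Rounded to 2 decimals: 1.77

1.77


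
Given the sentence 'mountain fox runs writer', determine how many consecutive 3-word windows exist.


Word trigrams from [4] words:
  Trigram 1: (mountain fox runs)
  Trigram 2: (fox runs writer)
Total word trigrams: 4 - 2 = 2

2


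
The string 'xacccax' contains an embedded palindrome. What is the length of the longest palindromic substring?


Scanning 'xacccax' for palindromic substrings.
Substring at positions 0-6: 'xacccax'.
Check: reverse('xacccax') = 'xacccax' -> palindrome confirmed.
No longer palindromic substring exists; longest length = 7

7


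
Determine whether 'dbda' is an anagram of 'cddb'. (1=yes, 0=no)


Sort characters of 'dbda': 'abdd'
Sort characters of 'cddb': 'bcdd'
Sorted forms differ -> they are NOT anagrams
Result: 0

0


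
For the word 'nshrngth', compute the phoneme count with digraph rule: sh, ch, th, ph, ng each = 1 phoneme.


Parsing 'nshrngth' greedily, digraphs first:
  'n' -> consonant phoneme (phonemes so far: 1)
  'sh' -> digraph (1 consonant phoneme) (phonemes so far: 2)
  'r' -> consonant phoneme (phonemes so far: 3)
  'ng' -> digraph (1 consonant phoneme) (phonemes so far: 4)
  'th' -> digraph (1 consonant phoneme) (phonemes so far: 5)
Total phonemes: 5

5


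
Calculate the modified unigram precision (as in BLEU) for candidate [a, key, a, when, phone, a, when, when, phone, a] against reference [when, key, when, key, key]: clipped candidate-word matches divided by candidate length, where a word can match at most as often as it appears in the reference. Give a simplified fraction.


Reference word counts: {'key': 3, 'when': 2}
Checking each candidate word (with clipping):
  'a' -> not in reference -> no match (matches: 0)
  'key' -> in reference (ref count 3, used 1/3) -> match (matches: 1)
  'a' -> not in reference -> no match (matches: 1)
  'when' -> in reference (ref count 2, used 1/2) -> match (matches: 2)
  'phone' -> not in reference -> no match (matches: 2)
  'a' -> not in reference -> no match (matches: 2)
  'when' -> in reference (ref count 2, used 2/2) -> match (matches: 3)
  'when' -> ref count 2 already used up (2/2) -> clipped, no match (matches: 3)
  'phone' -> not in reference -> no match (matches: 3)
  'a' -> not in reference -> no match (matches: 3)
Clipped matches: 3, Candidate length: 10
Precision = 3/10

3/10
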